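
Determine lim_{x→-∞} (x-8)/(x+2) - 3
Evaluate the dominant behaviour as x → -∞; each term tends to a finite value or vanishes.
Limit = -2.

Final answer: -2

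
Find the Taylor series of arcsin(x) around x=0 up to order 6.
3·x^5/40 + x^3/6 + x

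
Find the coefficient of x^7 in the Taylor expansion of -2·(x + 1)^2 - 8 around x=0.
Expand to order 7: -2·(x + 1)^2 - 8 = -2·x^2 - 4·x - 10 + O(x^8).
The coefficient of x^7 is 0.

Final answer: 0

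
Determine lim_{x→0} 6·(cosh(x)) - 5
Direct substitution at x = 0 gives 1.

Final answer: 1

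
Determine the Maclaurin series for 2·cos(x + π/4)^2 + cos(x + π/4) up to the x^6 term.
-√(2)·x^6/1440 + x^5·(-4/15 - √(2)/240) + √(2)·x^4/48 + x^3·(√(2)/12 + 4/3) - √(2)·x^2/4 + x·(-2 - √(2)/2) + √(2)/2 + 1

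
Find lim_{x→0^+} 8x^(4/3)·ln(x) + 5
The product is a 0·∞ indeterminate form at x → 0⁺.
Rewrite the product as 8·ln(x) / x^(-4/3) and apply L'Hôpital, or use the standard hierarchy x^(-4/3) ≫ |ln x| as x → 0⁺.
The indeterminate product → 0, so the limit = 5.

Final answer: 5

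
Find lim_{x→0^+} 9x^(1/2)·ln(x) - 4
The product is a 0·∞ indeterminate form at x → 0⁺.
Rewrite the product as 9·ln(x) / x^(-1/2) and apply L'Hôpital, or use the standard hierarchy x^(-1/2) ≫ |ln x| as x → 0⁺.
The indeterminate product → 0, so the limit = -4.

Final answer: -4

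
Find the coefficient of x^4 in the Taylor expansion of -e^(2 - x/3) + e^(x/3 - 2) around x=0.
Expand to order 4: -e^(2 - x/3) + e^(x/3 - 2) = x^4·(-e^(2)/1944 + e^(-2)/1944) + x^3·(e^(-2)/162 + e^(2)/162) + x^2·(-e^(2)/18 + e^(-2)/18) + x·(e^(-2)/3 + e^(2)/3) - e^(2) + e^(-2) + O(x^5).
The coefficient of x^4 is -e^(2)/1944 + e^(-2)/1944.

Final answer: -e^(2)/1944 + e^(-2)/1944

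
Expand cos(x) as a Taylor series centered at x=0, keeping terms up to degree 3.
1 - x^2/2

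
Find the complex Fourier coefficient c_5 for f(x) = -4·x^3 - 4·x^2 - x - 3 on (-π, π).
Compute the real Fourier coefficients first: a_5 = 16/25, b_5 = -8·π^2/5 - 2/125.
Then c_5 = (a_5 − i·b_5)/2 = 8/25 + i/125 + 4·i·π^2/5.

Final answer: 8/25 + i/125 + 4·i·π^2/5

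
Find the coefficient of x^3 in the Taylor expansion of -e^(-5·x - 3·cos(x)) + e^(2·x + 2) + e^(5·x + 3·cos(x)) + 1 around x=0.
Expand to order 3: -e^(-5·x - 3·cos(x)) + e^(2·x + 2) + e^(5·x + 3·cos(x)) + 1 = x^3·(85·e^(-3)/3 + 4·e^(2)/3 + 40·e^(3)/3) + x^2·(-14·e^(-3) + 2·e^(2) + 11·e^(3)) + x·(5·e^(-3) + 2·e^(2) + 5·e^(3)) - e^(-3) + 1 + e^(2) + e^(3) + O(x^4).
The coefficient of x^3 is 85·e^(-3)/3 + 4·e^(2)/3 + 40·e^(3)/3.

Final answer: 85·e^(-3)/3 + 4·e^(2)/3 + 40·e^(3)/3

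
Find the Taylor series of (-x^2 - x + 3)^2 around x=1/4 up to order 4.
1849/256 - 129·(x - 1/4)/16 - 25·(x - 1/4)^2/8 + 3·(x - 1/4)^3 + (x - 1/4)^4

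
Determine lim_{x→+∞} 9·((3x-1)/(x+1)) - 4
Evaluate the dominant behaviour as x → +∞; each term tends to a finite value or vanishes.
Limit = 23.

Final answer: 23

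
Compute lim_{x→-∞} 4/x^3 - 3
Evaluate the dominant behaviour as x → -∞; each term tends to a finite value or vanishes.
Limit = -3.

Final answer: -3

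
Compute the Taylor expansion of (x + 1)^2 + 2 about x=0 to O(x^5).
x^2 + 2·x + 3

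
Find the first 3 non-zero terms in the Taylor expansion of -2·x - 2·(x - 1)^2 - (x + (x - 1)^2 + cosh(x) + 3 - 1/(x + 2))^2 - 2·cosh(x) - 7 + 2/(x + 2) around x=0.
-251·x^2/16 + 33·x/4 - 121/4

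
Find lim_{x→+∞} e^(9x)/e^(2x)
This is an ∞/∞ indeterminate form as x → +∞.
Rewrite e^(9x)/e^(2x) = e^((9−2)x) = e^(7x); the exponent coefficient is 7 > 0 so e^(7x) → ∞.
Limit = ∞.

Final answer: ∞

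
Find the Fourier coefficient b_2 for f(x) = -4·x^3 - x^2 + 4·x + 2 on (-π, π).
b_2 = (1/π) ∫_{-π}^{π} f(x)·sin(2x) dx.
Evaluate the integral (use parity and integration by parts as needed): b_2 = -10 + 4·π^2.

Final answer: -10 + 4·π^2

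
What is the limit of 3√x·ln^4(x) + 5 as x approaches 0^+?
The product is a 0·∞ indeterminate form at x → 0⁺.
Rewrite the product as 3·ln^4(x) / x^(-1/2) and apply L'Hôpital, or use the standard hierarchy x^(-1/2) ≫ |ln x|^4 as x → 0⁺.
The indeterminate product → 0, so the limit = 5.

Final answer: 5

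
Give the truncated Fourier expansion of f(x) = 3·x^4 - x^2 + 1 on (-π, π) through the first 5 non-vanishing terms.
(148 - 24·π^2)·cos(x) + (-10 + 6·π^2)·cos(2·x) + (20/9 - 8·π^2/3)·cos(3·x) + (-13/16 + 3·π^2/2)·cos(4·x) - π^2/3 + 1 + 3·π^4/5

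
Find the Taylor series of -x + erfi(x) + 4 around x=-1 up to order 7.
-erfi(1) + 5 + (-√(π) + 2·e)·(x + 1)/√(π) - 2·e·(x + 1)^2/√(π) + 2·e·(x + 1)^3/√(π) - 5·e·(x + 1)^4/(3·√(π)) + 19·e·(x + 1)^5/(15·√(π)) - 13·e·(x + 1)^6/(15·√(π)) + 173·e·(x + 1)^7/(315·√(π))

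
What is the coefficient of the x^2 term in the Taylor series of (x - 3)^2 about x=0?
Expand to order 2: (x - 3)^2 = x^2 - 6·x + 9 + O(x^3).
The coefficient of x^2 is 1.

Final answer: 1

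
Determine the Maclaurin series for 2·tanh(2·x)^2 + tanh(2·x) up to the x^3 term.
-8·x^3/3 + 8·x^2 + 2·x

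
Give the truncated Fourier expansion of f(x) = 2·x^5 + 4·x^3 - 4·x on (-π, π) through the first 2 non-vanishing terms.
(-72·π^2 + 4·π^4 + 424)·sin(x) + (-2·π^4 - 5 + 6·π^2)·sin(2·x)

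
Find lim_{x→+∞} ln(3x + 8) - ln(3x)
This is an ∞ − ∞ indeterminate form.
Combine the logarithms: ln(3x+8) − ln(3x) = ln((3x+8)/(3x)) = ln(1 + 8/(3x)) → ln(1) = 0.
Limit = 0.

Final answer: 0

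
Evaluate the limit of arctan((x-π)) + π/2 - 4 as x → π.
Direct substitution at x = π gives -4 + π/2.

Final answer: -4 + π/2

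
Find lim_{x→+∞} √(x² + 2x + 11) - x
This is an ∞ − ∞ indeterminate form.
Multiply and divide by the conjugate √(x²+2x + 11) + x; the x² terms cancel, leaving (2x + 11)/(√(x²+2x + 11)+x) → 2/2 = 1.
Limit = 1.

Final answer: 1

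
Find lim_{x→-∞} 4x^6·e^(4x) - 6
The product is a 0·∞ indeterminate form at x → -∞.
Rewrite the product as 4x^6 / e^(-4x) (an ∞/∞ form) and apply L'Hôpital, or use the standard hierarchy e^(4|x|) ≫ |x^6| as x → -∞.
The indeterminate product → 0, so the limit = -6.

Final answer: -6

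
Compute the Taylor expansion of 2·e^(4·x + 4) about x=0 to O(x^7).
512·x^6·e^(4)/45 + 256·x^5·e^(4)/15 + 64·x^4·e^(4)/3 + 64·x^3·e^(4)/3 + 16·x^2·e^(4) + 8·x·e^(4) + 2·e^(4)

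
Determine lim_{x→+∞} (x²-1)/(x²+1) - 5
Evaluate the dominant behaviour as x → +∞; each term tends to a finite value or vanishes.
Limit = -4.

Final answer: -4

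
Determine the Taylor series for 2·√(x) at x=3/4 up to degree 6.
√(3) + 2·√(3)·(x - 3/4)/3 - 2·√(3)·(x - 3/4)^2/9 + 4·√(3)·(x - 3/4)^3/27 - 10·√(3)·(x - 3/4)^4/81 + 28·√(3)·(x - 3/4)^5/243 - 28·√(3)·(x - 3/4)^6/243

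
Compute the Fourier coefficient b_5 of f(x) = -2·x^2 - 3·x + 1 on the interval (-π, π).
b_5 = (1/π) ∫_{-π}^{π} f(x)·sin(5x) dx.
Evaluate the integral (use parity and integration by parts as needed): b_5 = -6/5.

Final answer: -6/5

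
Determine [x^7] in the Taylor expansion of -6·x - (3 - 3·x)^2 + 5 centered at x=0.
Expand to order 7: -6·x - (3 - 3·x)^2 + 5 = -9·x^2 + 12·x - 4 + O(x^8).
The coefficient of x^7 is 0.

Final answer: 0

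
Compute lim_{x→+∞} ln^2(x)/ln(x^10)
This is an ∞/∞ indeterminate form as x → +∞.
Write ln(x^10) = 10·ln(x), reducing the quotient to ln(x)/10 → ∞.
Limit = ∞.

Final answer: ∞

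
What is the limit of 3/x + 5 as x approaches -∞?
Evaluate the dominant behaviour as x → -∞; each term tends to a finite value or vanishes.
Limit = 5.

Final answer: 5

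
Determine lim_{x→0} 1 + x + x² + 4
Direct substitution at x = 0 gives 5.

Final answer: 5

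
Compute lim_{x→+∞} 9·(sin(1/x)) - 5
Evaluate the dominant behaviour as x → +∞; each term tends to a finite value or vanishes.
Limit = -5.

Final answer: -5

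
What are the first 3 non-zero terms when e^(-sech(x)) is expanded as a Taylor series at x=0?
-x^4·e^(-1)/12 + x^2·e^(-1)/2 + e^(-1)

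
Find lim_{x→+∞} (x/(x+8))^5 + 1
As x → +∞: x/(x+8) = 1/(1 + 8/x) → 1, and the 5th power of a limit-1 base also → 1; with the additive constant, 1 + 1 = 2.
Limit = 2.

Final answer: 2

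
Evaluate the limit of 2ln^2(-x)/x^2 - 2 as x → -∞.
The quotient is an ∞/∞ indeterminate form as x → -∞.
Compare growth rates of the dominant terms (exponentials ≫ polynomials ≫ logarithms), or apply L'Hôpital's rule; the quotient → 0.
Adding the constant: 0 - 2 = -2. Limit = -2.

Final answer: -2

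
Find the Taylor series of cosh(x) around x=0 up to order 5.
x^4/24 + x^2/2 + 1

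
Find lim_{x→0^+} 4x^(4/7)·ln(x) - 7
The product is a 0·∞ indeterminate form at x → 0⁺.
Rewrite the product as 4·ln(x) / x^(-4/7) and apply L'Hôpital, or use the standard hierarchy x^(-4/7) ≫ |ln x| as x → 0⁺.
The indeterminate product → 0, so the limit = -7.

Final answer: -7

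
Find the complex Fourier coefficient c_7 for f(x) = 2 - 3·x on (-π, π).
Compute the real Fourier coefficients first: a_7 = 0, b_7 = -6/7.
Then c_7 = (a_7 − i·b_7)/2 = 3·i/7.

Final answer: 3·i/7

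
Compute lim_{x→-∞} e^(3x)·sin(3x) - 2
Evaluate the dominant behaviour as x → -∞; each term tends to a finite value or vanishes.
Limit = -2.

Final answer: -2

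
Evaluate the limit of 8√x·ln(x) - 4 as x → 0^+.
The product is a 0·∞ indeterminate form at x → 0⁺.
Rewrite the product as 8·ln(x) / x^(-1/2) and apply L'Hôpital, or use the standard hierarchy x^(-1/2) ≫ |ln x| as x → 0⁺.
The indeterminate product → 0, so the limit = -4.

Final answer: -4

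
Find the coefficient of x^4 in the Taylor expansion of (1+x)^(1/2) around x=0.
Expand to order 4: (1+x)^(1/2) = -5·x^4/128 + x^3/16 - x^2/8 + x/2 + 1 + O(x^5).
The coefficient of x^4 is -5/128.

Final answer: -5/128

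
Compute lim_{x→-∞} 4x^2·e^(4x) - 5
The product is a 0·∞ indeterminate form at x → -∞.
Rewrite the product as 4x^2 / e^(-4x) (an ∞/∞ form) and apply L'Hôpital, or use the standard hierarchy e^(4|x|) ≫ |x^2| as x → -∞.
The indeterminate product → 0, so the limit = -5.

Final answer: -5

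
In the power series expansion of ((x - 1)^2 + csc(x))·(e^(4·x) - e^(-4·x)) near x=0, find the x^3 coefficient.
Expand to order 3: ((x - 1)^2 + csc(x))·(e^(4·x) - e^(-4·x)) = 88·x^3/3 + 20·x^2/3 + 8·x + 8 + O(x^4).
The coefficient of x^3 is 88/3.

Final answer: 88/3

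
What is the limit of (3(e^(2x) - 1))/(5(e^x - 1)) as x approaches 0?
Both numerator and denominator → 0 as x → 0; this is a 0/0 indeterminate form.
Expand each to leading order near x = 0: numerator ~ 6·x, denominator ~ 5·x.
The limit of the ratio is 6/5.

Final answer: 6/5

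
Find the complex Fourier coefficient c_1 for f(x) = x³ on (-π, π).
Compute the real Fourier coefficients first: a_1 = 0, b_1 = -12 + 2·π^2.
Then c_1 = (a_1 − i·b_1)/2 = -i·π^2 + 6·i.

Final answer: -i·π^2 + 6·i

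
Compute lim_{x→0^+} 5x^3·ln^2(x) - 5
The product is a 0·∞ indeterminate form at x → 0⁺.
Rewrite the product as 5·ln^2(x) / x^(-3) and apply L'Hôpital, or use the standard hierarchy x^(-3) ≫ |ln x|^2 as x → 0⁺.
The indeterminate product → 0, so the limit = -5.

Final answer: -5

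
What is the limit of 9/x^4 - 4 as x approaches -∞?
Evaluate the dominant behaviour as x → -∞; each term tends to a finite value or vanishes.
Limit = -4.

Final answer: -4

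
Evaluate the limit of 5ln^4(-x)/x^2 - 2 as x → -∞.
The quotient is an ∞/∞ indeterminate form as x → -∞.
Compare growth rates of the dominant terms (exponentials ≫ polynomials ≫ logarithms), or apply L'Hôpital's rule; the quotient → 0.
Adding the constant: 0 - 2 = -2. Limit = -2.

Final answer: -2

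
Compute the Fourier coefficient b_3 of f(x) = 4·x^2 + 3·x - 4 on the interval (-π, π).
b_3 = (1/π) ∫_{-π}^{π} f(x)·sin(3x) dx.
Evaluate the integral (use parity and integration by parts as needed): b_3 = 2.

Final answer: 2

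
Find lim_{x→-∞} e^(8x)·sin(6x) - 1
Evaluate the dominant behaviour as x → -∞; each term tends to a finite value or vanishes.
Limit = -1.

Final answer: -1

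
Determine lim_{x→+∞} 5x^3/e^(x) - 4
The quotient is an ∞/∞ indeterminate form as x → +∞.
The exponential denominator e^(x) dominates the polynomial numerator (e^x ≫ x^3 as x → ∞), so the quotient → 0.
Adding the constant: 0 - 4 = -4. Limit = -4.

Final answer: -4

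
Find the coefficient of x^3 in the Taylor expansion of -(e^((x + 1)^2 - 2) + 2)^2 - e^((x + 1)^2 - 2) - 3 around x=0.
Expand to order 3: -(e^((x + 1)^2 - 2) + 2)^2 - e^((x + 1)^2 - 2) - 3 = x^3·(-(12·e^(-2)/(e^(-1) + 2)^2 + 20·e^(-1)/(3·(e^(-1) + 2)))·(e^(-1) + 2)^2 - 10·e^(-1)/3) + x^2·(-(4·e^(-2)/(e^(-1) + 2)^2 + 6·e^(-1)/(e^(-1) + 2))·(e^(-1) + 2)^2 - 3·e^(-1)) + x·(-4·(e^(-1) + 2)·e^(-1) - 2·e^(-1)) - (e^(-1) + 2)^2 - 3 - e^(-1) + O(x^4).
The coefficient of x^3 is -(12·e^(-2)/(e^(-1) + 2)^2 + 20·e^(-1)/(3·(e^(-1) + 2)))·(e^(-1) + 2)^2 - 10·e^(-1)/3.

Final answer: -(12·e^(-2)/(e^(-1) + 2)^2 + 20·e^(-1)/(3·(e^(-1) + 2)))·(e^(-1) + 2)^2 - 10·e^(-1)/3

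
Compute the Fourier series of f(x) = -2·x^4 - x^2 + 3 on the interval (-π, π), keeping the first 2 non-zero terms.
(-92 + 16·π^2)·cos(x) - 2·π^4/5 - π^2/3 + 3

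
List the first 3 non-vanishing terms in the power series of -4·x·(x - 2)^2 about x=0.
-4·x^3 + 16·x^2 - 16·x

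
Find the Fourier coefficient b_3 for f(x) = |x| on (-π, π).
b_3 = (1/π) ∫_{-π}^{π} f(x)·sin(3x) dx.
Evaluate the integral (use parity and integration by parts as needed): b_3 = 0.

Final answer: 0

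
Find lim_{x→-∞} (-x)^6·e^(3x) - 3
The product is a 0·∞ indeterminate form at x → -∞.
Rewrite the product as (-x)^6 / e^(-3x) (an ∞/∞ form) and apply L'Hôpital, or use the standard hierarchy e^(3|x|) ≫ |(-x)^6| as x → -∞.
The indeterminate product → 0, so the limit = -3.

Final answer: -3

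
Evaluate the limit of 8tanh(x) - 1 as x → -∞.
Evaluate the dominant behaviour as x → -∞; each term tends to a finite value or vanishes.
Limit = -9.

Final answer: -9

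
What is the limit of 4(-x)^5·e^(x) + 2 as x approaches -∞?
The product is a 0·∞ indeterminate form at x → -∞.
Rewrite the product as 4(-x)^5 / e^(-x) (an ∞/∞ form) and apply L'Hôpital, or use the standard hierarchy e^(|x|) ≫ |(-x)^5| as x → -∞.
The indeterminate product → 0, so the limit = 2.

Final answer: 2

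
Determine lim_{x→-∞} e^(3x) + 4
Evaluate the dominant behaviour as x → -∞; each term tends to a finite value or vanishes.
Limit = 4.

Final answer: 4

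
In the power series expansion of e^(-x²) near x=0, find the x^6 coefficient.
Expand to order 6: e^(-x²) = -x^6/6 + x^4/2 - x^2 + 1 + O(x^7).
The coefficient of x^6 is -1/6.

Final answer: -1/6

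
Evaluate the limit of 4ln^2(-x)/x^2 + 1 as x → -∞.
The quotient is an ∞/∞ indeterminate form as x → -∞.
Compare growth rates of the dominant terms (exponentials ≫ polynomials ≫ logarithms), or apply L'Hôpital's rule; the quotient → 0.
Adding the constant: 0 + 1 = 1. Limit = 1.

Final answer: 1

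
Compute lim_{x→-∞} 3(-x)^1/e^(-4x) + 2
The quotient is an ∞/∞ indeterminate form as x → -∞.
Compare growth rates of the dominant terms (exponentials ≫ polynomials ≫ logarithms), or apply L'Hôpital's rule; the quotient → 0.
Adding the constant: 0 + 2 = 2. Limit = 2.

Final answer: 2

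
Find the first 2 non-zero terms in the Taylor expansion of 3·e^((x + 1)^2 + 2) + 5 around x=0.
6·x·e^(3) + 5 + 3·e^(3)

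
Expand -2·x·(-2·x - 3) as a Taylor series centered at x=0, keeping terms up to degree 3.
4·x^2 + 6·x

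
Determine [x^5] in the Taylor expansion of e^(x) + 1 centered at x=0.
Expand to order 5: e^(x) + 1 = x^5/120 + x^4/24 + x^3/6 + x^2/2 + x + 2 + O(x^6).
The coefficient of x^5 is 1/120.

Final answer: 1/120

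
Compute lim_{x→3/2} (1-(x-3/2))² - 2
Direct substitution at x = 3/2 gives -1.

Final answer: -1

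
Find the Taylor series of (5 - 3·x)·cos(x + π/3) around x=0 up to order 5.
x^5·(-1/16 - √(3)/48) + x^4·(5/48 - √(3)/4) + x^3·(5·√(3)/12 + 3/4) + x^2·(-5/4 + 3·√(3)/2) + x·(-5·√(3)/2 - 3/2) + 5/2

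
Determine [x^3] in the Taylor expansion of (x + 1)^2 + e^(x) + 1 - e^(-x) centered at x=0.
Expand to order 3: (x + 1)^2 + e^(x) + 1 - e^(-x) = x^3/3 + x^2 + 4·x + 2 + O(x^4).
The coefficient of x^3 is 1/3.

Final answer: 1/3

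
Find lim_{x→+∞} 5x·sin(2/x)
As x → +∞: let u = 2/x → 0⁺; then 5·x·sin(2/x) = 5·2·sin(u)/u → 5·2·1 = 10.
Limit = 10.

Final answer: 10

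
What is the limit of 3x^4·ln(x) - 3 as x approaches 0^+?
The product is a 0·∞ indeterminate form at x → 0⁺.
Rewrite the product as 3·ln(x) / x^(-4) and apply L'Hôpital, or use the standard hierarchy x^(-4) ≫ |ln x| as x → 0⁺.
The indeterminate product → 0, so the limit = -3.

Final answer: -3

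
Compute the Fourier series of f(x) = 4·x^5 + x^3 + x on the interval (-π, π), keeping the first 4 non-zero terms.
(-158·π^2 + 8·π^4 + 950)·sin(x) + (-4·π^4 - 59/2 + 19·π^2)·sin(2·x) + (-142·π^2/27 + 338/81 + 8·π^4/3)·sin(3·x) + (-2·π^4 - 5/4 + 2·π^2)·sin(4·x)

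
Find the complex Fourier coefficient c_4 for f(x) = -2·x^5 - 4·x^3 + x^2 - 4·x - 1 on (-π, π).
Compute the real Fourier coefficients first: a_4 = 1/4, b_4 = 55/32 + 3·π^2/4 + π^4.
Then c_4 = (a_4 − i·b_4)/2 = 1/8 - i·π^4/2 - 3·i·π^2/8 - 55·i/64.

Final answer: 1/8 - i·π^4/2 - 3·i·π^2/8 - 55·i/64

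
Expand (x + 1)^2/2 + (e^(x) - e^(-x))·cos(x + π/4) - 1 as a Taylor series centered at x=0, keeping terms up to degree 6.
√(2)·x^6/90 - √(2)·x^5/30 - √(2)·x^3/3 + x^2·(1/2 - √(2)) + x·(1 + √(2)) - 1/2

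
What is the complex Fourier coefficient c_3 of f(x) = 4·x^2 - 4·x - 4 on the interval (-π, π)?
Compute the real Fourier coefficients first: a_3 = -16/9, b_3 = -8/3.
Then c_3 = (a_3 − i·b_3)/2 = -8/9 + 4·i/3.

Final answer: -8/9 + 4·i/3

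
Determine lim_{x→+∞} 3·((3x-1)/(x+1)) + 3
Evaluate the dominant behaviour as x → +∞; each term tends to a finite value or vanishes.
Limit = 12.

Final answer: 12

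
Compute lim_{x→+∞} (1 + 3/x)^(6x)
As x → +∞: write (1 + 3/x)^(6x) = ((1 + 3/x)^x)^6 → (e^3)^6 = e^18.
Limit = e^(18).

Final answer: e^(18)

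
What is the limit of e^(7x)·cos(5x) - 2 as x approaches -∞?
Evaluate the dominant behaviour as x → -∞; each term tends to a finite value or vanishes.
Limit = -2.

Final answer: -2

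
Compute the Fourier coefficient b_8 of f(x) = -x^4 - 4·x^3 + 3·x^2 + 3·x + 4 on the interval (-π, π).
b_8 = (1/π) ∫_{-π}^{π} f(x)·sin(8x) dx.
Evaluate the integral (use parity and integration by parts as needed): b_8 = -27/32 + π^2.

Final answer: -27/32 + π^2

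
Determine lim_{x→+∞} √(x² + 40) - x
This is an ∞ − ∞ indeterminate form.
Multiply and divide by the conjugate √(x²+40) + x; the x² terms cancel, leaving 40/(√(x²+40)+x) → 0.
Limit = 0.

Final answer: 0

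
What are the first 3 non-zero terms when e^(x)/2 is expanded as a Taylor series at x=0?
x^2/4 + x/2 + 1/2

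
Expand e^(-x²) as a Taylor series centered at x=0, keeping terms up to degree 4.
x^4/2 - x^2 + 1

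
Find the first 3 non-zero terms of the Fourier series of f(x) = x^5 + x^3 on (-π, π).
(-38·π^2 + 2·π^4 + 228)·sin(x) + (-π^4 - 6 + 4·π^2)·sin(2·x) + (-22·π^2/27 + 44/81 + 2·π^4/3)·sin(3·x)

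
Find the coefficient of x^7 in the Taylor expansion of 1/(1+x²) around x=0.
Expand to order 7: 1/(1+x²) = -x^6 + x^4 - x^2 + 1 + O(x^8).
The coefficient of x^7 is 0.

Final answer: 0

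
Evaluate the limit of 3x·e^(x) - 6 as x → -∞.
The product is a 0·∞ indeterminate form at x → -∞.
Rewrite the product as 3x / e^(-x) (an ∞/∞ form) and apply L'Hôpital, or use the standard hierarchy e^(|x|) ≫ |x| as x → -∞.
The indeterminate product → 0, so the limit = -6.

Final answer: -6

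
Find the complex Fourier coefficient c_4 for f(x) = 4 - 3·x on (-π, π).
Compute the real Fourier coefficients first: a_4 = 0, b_4 = 3/2.
Then c_4 = (a_4 − i·b_4)/2 = -3·i/4.

Final answer: -3·i/4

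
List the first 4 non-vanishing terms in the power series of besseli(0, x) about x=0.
x^6/2304 + x^4/64 + x^2/4 + 1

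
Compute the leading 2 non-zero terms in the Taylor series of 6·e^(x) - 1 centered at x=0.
6·x + 5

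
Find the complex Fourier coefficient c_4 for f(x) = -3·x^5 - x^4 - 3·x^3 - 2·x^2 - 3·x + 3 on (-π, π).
Compute the real Fourier coefficients first: a_4 = -π^2/2 - 5/16, b_4 = -3·π^2/8 + 105/64 + 3·π^4/2.
Then c_4 = (a_4 − i·b_4)/2 = -π^2/4 - 5/32 - 3·i·π^4/4 - 105·i/128 + 3·i·π^2/16.

Final answer: -π^2/4 - 5/32 - 3·i·π^4/4 - 105·i/128 + 3·i·π^2/16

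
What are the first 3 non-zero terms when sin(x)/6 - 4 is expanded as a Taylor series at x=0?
-x^3/36 + x/6 - 4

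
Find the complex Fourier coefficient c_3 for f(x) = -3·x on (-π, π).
Compute the real Fourier coefficients first: a_3 = 0, b_3 = -2.
Then c_3 = (a_3 − i·b_3)/2 = i.

Final answer: i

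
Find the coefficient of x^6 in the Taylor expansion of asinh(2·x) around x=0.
Expand to order 6: asinh(2·x) = 12·x^5/5 - 4·x^3/3 + 2·x + O(x^7).
The coefficient of x^6 is 0.

Final answer: 0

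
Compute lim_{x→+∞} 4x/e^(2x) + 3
The quotient is an ∞/∞ indeterminate form as x → +∞.
The exponential denominator e^(2x) dominates the polynomial numerator (e^x ≫ x as x → ∞), so the quotient → 0.
Adding the constant: 0 + 3 = 3. Limit = 3.

Final answer: 3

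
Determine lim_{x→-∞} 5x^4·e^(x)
This is a 0·∞ indeterminate form at x → -∞.
Rewrite the product as 5x^4 / e^(-x) (an ∞/∞ form) and apply L'Hôpital, or use the standard hierarchy e^(|x|) ≫ |x^4| as x → -∞.
The indeterminate product → 0, so the limit = 0.

Final answer: 0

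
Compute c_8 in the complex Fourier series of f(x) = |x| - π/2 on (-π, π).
Compute the real Fourier coefficients first: a_8 = 0, b_8 = 0.
Then c_8 = (a_8 − i·b_8)/2 = 0.

Final answer: 0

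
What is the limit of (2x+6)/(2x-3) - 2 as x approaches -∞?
Evaluate the dominant behaviour as x → -∞; each term tends to a finite value or vanishes.
Limit = -1.

Final answer: -1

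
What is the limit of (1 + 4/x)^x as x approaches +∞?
As x → +∞: this is the defining limit (1 + 4/x)^x → e^4.
Limit = e^(4).

Final answer: e^(4)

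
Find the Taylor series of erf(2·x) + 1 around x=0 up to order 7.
-128·x^7/(21·√(π)) + 32·x^5/(5·√(π)) - 16·x^3/(3·√(π)) + 4·x/√(π) + 1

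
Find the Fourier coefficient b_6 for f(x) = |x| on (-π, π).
b_6 = (1/π) ∫_{-π}^{π} f(x)·sin(6x) dx.
Evaluate the integral (use parity and integration by parts as needed): b_6 = 0.

Final answer: 0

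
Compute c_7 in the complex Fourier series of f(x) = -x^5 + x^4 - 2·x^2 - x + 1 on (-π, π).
Compute the real Fourier coefficients first: a_7 = 440/2401 - 8·π^2/49, b_7 = -2·π^4/7 - 5042/16807 + 40·π^2/343.
Then c_7 = (a_7 − i·b_7)/2 = -4·π^2/49 + 220/2401 - 20·i·π^2/343 + 2521·i/16807 + i·π^4/7.

Final answer: -4·π^2/49 + 220/2401 - 20·i·π^2/343 + 2521·i/16807 + i·π^4/7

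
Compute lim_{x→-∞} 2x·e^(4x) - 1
The product is a 0·∞ indeterminate form at x → -∞.
Rewrite the product as 2x / e^(-4x) (an ∞/∞ form) and apply L'Hôpital, or use the standard hierarchy e^(4|x|) ≫ |x| as x → -∞.
The indeterminate product → 0, so the limit = -1.

Final answer: -1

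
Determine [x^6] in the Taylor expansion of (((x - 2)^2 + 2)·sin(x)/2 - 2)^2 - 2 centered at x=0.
Expand to order 6: (((x - 2)^2 + 2)·sin(x)/2 - 2)^2 - 2 = -97·x^6/60 + 67·x^5/30 + 8·x^4/3 - 12·x^3 + 17·x^2 - 12·x + 2 + O(x^7).
The coefficient of x^6 is -97/60.

Final answer: -97/60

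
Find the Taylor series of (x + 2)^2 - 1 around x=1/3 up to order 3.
40/9 + 14·(x - 1/3)/3 + (x - 1/3)^2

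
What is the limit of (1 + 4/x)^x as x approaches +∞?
As x → +∞: this is the defining limit (1 + 4/x)^x → e^4.
Limit = e^(4).

Final answer: e^(4)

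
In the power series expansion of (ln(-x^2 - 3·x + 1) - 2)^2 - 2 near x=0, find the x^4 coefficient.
Expand to order 4: (ln(-x^2 - 3·x + 1) - 2)^2 - 2 = 885·x^4/4 + 81·x^3 + 31·x^2 + 12·x + 2 + O(x^5).
The coefficient of x^4 is 885/4.

Final answer: 885/4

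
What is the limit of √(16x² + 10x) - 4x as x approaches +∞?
As x → +∞: multiply by the conjugate to get (10x)/(√(16x²+10x)+4x); the denominator ~ 8x, so the limit is 10/8 = 5/4.
Limit = 5/4.

Final answer: 5/4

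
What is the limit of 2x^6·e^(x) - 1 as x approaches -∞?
The product is a 0·∞ indeterminate form at x → -∞.
Rewrite the product as 2x^6 / e^(-x) (an ∞/∞ form) and apply L'Hôpital, or use the standard hierarchy e^(|x|) ≫ |x^6| as x → -∞.
The indeterminate product → 0, so the limit = -1.

Final answer: -1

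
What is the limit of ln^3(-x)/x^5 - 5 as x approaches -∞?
The quotient is an ∞/∞ indeterminate form as x → -∞.
Compare growth rates of the dominant terms (exponentials ≫ polynomials ≫ logarithms), or apply L'Hôpital's rule; the quotient → 0.
Adding the constant: 0 - 5 = -5. Limit = -5.

Final answer: -5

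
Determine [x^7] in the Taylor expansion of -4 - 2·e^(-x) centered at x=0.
Expand to order 7: -4 - 2·e^(-x) = x^7/2520 - x^6/360 + x^5/60 - x^4/12 + x^3/3 - x^2 + 2·x - 6 + O(x^8).
The coefficient of x^7 is 1/2520.

Final answer: 1/2520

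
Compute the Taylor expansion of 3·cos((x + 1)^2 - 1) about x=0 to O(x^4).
-6·x^3 - 6·x^2 + 3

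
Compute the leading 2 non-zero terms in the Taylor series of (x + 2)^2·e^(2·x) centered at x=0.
12·x + 4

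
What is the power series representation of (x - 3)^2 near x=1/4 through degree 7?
121/16 - 11·(x - 1/4)/2 + (x - 1/4)^2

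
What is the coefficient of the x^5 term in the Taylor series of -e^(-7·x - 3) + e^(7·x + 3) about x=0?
Expand to order 5: -e^(-7·x - 3) + e^(7·x + 3) = x^5·(16807·e^(-3)/120 + 16807·e^(3)/120) + x^4·(-2401·e^(-3)/24 + 2401·e^(3)/24) + x^3·(343·e^(-3)/6 + 343·e^(3)/6) + x^2·(-49·e^(-3)/2 + 49·e^(3)/2) + x·(7·e^(-3) + 7·e^(3)) - e^(-3) + e^(3) + O(x^6).
The coefficient of x^5 is 16807·e^(-3)/120 + 16807·e^(3)/120.

Final answer: 16807·e^(-3)/120 + 16807·e^(3)/120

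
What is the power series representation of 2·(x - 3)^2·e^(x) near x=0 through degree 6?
x^6/120 - x^5/60 - x^4/4 - x^3 - x^2 + 6·x + 18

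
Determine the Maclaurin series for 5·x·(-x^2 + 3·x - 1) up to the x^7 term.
-5·x^3 + 15·x^2 - 5·x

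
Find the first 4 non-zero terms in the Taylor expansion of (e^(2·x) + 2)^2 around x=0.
16·x^3 + 16·x^2 + 12·x + 9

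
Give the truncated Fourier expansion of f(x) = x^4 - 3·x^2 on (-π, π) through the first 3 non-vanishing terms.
(60 - 8·π^2)·cos(x) + (-6 + 2·π^2)·cos(2·x) - π^2 + π^4/5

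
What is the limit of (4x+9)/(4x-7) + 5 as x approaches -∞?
Evaluate the dominant behaviour as x → -∞; each term tends to a finite value or vanishes.
Limit = 6.

Final answer: 6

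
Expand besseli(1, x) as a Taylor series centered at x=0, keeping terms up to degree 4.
x^3/16 + x/2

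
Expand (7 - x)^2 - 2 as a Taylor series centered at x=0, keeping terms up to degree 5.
x^2 - 14·x + 47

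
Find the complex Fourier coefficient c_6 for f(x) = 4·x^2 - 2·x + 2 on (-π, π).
Compute the real Fourier coefficients first: a_6 = 4/9, b_6 = 2/3.
Then c_6 = (a_6 − i·b_6)/2 = 2/9 - i/3.

Final answer: 2/9 - i/3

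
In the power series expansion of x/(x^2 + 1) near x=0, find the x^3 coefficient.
Expand to order 3: x/(x^2 + 1) = -x^3 + x + O(x^4).
The coefficient of x^3 is -1.

Final answer: -1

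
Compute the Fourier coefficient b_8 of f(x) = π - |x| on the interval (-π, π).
b_8 = (1/π) ∫_{-π}^{π} f(x)·sin(8x) dx.
Evaluate the integral (use parity and integration by parts as needed): b_8 = 0.

Final answer: 0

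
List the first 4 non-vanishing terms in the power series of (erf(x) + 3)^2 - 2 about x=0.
-4·x^3/√(π) + 4·x^2/π + 12·x/√(π) + 7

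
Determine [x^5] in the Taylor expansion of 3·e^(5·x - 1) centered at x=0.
Expand to order 5: 3·e^(5·x - 1) = 625·x^5·e^(-1)/8 + 625·x^4·e^(-1)/8 + 125·x^3·e^(-1)/2 + 75·x^2·e^(-1)/2 + 15·x·e^(-1) + 3·e^(-1) + O(x^6).
The coefficient of x^5 is 625·e^(-1)/8.

Final answer: 625·e^(-1)/8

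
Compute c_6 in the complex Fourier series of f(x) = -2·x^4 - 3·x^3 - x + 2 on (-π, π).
Compute the real Fourier coefficients first: a_6 = 2/27 - 4·π^2/9, b_6 = 1/6 + π^2.
Then c_6 = (a_6 − i·b_6)/2 = -2·π^2/9 + 1/27 - i·π^2/2 - i/12.

Final answer: -2·π^2/9 + 1/27 - i·π^2/2 - i/12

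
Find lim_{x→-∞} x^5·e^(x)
This is a 0·∞ indeterminate form at x → -∞.
Rewrite the product as x^5 / e^(-x) (an ∞/∞ form) and apply L'Hôpital, or use the standard hierarchy e^(|x|) ≫ |x^5| as x → -∞.
The indeterminate product → 0, so the limit = 0.

Final answer: 0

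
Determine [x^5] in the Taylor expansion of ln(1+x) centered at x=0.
Expand to order 5: ln(1+x) = x^5/5 - x^4/4 + x^3/3 - x^2/2 + x + O(x^6).
The coefficient of x^5 is 1/5.

Final answer: 1/5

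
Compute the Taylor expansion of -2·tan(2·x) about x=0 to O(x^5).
-16·x^3/3 - 4·x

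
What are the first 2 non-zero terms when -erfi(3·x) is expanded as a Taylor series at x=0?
-18·x^3/√(π) - 6·x/√(π)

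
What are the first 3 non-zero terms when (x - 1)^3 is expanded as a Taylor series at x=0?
-3·x^2 + 3·x - 1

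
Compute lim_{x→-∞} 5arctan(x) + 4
Evaluate the dominant behaviour as x → -∞; each term tends to a finite value or vanishes.
Limit = 4 - 5·π/2.

Final answer: 4 - 5·π/2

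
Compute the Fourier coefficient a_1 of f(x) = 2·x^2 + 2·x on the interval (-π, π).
a_1 = (1/π) ∫_{-π}^{π} f(x)·cos(1x) dx.
Evaluate the integral (use parity and integration by parts as needed): a_1 = -8.

Final answer: -8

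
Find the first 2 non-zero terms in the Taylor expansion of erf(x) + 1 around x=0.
2·x/√(π) + 1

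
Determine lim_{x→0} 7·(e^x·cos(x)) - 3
Direct substitution at x = 0 gives 4.

Final answer: 4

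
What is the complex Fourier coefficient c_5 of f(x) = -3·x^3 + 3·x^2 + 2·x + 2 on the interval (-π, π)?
Compute the real Fourier coefficients first: a_5 = -12/25, b_5 = 136/125 - 6·π^2/5.
Then c_5 = (a_5 − i·b_5)/2 = -6/25 - 68·i/125 + 3·i·π^2/5.

Final answer: -6/25 - 68·i/125 + 3·i·π^2/5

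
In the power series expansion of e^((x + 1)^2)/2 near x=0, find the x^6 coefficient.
Expand to order 6: e^((x + 1)^2)/2 = 173·e·x^6/180 + 13·e·x^5/10 + 19·e·x^4/12 + 5·e·x^3/3 + 3·e·x^2/2 + e·x + e/2 + O(x^7).
The coefficient of x^6 is 173·e/180.

Final answer: 173·e/180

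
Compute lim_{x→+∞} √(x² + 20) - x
This is an ∞ − ∞ indeterminate form.
Multiply and divide by the conjugate √(x²+20) + x; the x² terms cancel, leaving 20/(√(x²+20)+x) → 0.
Limit = 0.

Final answer: 0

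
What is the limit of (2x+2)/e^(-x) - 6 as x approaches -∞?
The quotient is an ∞/∞ indeterminate form as x → -∞.
Compare growth rates of the dominant terms (exponentials ≫ polynomials ≫ logarithms), or apply L'Hôpital's rule; the quotient → 0.
Adding the constant: 0 - 6 = -6. Limit = -6.

Final answer: -6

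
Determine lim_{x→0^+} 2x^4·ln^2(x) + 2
The product is a 0·∞ indeterminate form at x → 0⁺.
Rewrite the product as 2·ln^2(x) / x^(-4) and apply L'Hôpital, or use the standard hierarchy x^(-4) ≫ |ln x|^2 as x → 0⁺.
The indeterminate product → 0, so the limit = 2.

Final answer: 2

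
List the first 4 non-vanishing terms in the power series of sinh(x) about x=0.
x^7/5040 + x^5/120 + x^3/6 + x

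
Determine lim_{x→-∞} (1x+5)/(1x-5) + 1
Evaluate the dominant behaviour as x → -∞; each term tends to a finite value or vanishes.
Limit = 2.

Final answer: 2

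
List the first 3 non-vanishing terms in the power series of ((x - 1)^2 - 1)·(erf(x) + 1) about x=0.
2·x^3/√(π) + x^2·(1 - 4/√(π)) - 2·x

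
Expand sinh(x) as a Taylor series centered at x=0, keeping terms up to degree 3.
x^3/6 + x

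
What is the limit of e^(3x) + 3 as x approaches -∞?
Evaluate the dominant behaviour as x → -∞; each term tends to a finite value or vanishes.
Limit = 3.

Final answer: 3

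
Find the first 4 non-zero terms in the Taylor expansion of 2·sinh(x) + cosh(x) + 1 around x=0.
x^3/3 + x^2/2 + 2·x + 2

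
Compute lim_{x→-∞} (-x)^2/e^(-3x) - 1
The quotient is an ∞/∞ indeterminate form as x → -∞.
Compare growth rates of the dominant terms (exponentials ≫ polynomials ≫ logarithms), or apply L'Hôpital's rule; the quotient → 0.
Adding the constant: 0 - 1 = -1. Limit = -1.

Final answer: -1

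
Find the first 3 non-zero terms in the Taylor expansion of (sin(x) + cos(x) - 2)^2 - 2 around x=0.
2·x^2 - 2·x - 1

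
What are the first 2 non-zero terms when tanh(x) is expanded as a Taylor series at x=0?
-x^3/3 + x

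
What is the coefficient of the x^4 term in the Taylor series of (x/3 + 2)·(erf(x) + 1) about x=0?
Expand to order 4: (x/3 + 2)·(erf(x) + 1) = -2·x^4/(9·√(π)) - 4·x^3/(3·√(π)) + 2·x^2/(3·√(π)) + x·(1/3 + 4/√(π)) + 2 + O(x^5).
The coefficient of x^4 is -2/(9·√(π)).

Final answer: -2/(9·√(π))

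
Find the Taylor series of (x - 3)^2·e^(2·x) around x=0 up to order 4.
2·x^3 + 7·x^2 + 12·x + 9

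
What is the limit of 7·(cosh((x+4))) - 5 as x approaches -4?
Direct substitution at x = -4 gives 2.

Final answer: 2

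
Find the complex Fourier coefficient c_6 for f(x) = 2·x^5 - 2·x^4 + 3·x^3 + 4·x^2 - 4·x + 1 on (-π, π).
Compute the real Fourier coefficients first: a_6 = 14/27 - 4·π^2/9, b_6 = -2·π^4/3 - 17·π^2/27 + 233/162.
Then c_6 = (a_6 − i·b_6)/2 = -2·π^2/9 + 7/27 - 233·i/324 + 17·i·π^2/54 + i·π^4/3.

Final answer: -2·π^2/9 + 7/27 - 233·i/324 + 17·i·π^2/54 + i·π^4/3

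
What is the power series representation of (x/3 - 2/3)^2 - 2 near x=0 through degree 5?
x^2/9 - 4·x/9 - 14/9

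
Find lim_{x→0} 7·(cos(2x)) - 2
Direct substitution at x = 0 gives 5.

Final answer: 5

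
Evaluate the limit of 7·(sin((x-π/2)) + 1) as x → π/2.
Direct substitution at x = π/2 gives 7.

Final answer: 7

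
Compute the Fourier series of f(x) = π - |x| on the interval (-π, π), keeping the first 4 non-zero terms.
4·cos(x)/π + 4·cos(3·x)/(9·π) + 4·cos(5·x)/(25·π) + π/2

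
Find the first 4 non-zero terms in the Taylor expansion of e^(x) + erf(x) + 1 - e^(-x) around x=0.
x^5·(1/60 + 1/(5·√(π))) + x^3·(1/3 - 2/(3·√(π))) + x·(2/√(π) + 2) + 1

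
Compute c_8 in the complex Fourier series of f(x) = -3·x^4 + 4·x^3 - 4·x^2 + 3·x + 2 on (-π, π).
Compute the real Fourier coefficients first: a_8 = -3·π^2/8 - 55/256, b_8 = -π^2 - 21/32.
Then c_8 = (a_8 − i·b_8)/2 = -3·π^2/16 - 55/512 + 21·i/64 + i·π^2/2.

Final answer: -3·π^2/16 - 55/512 + 21·i/64 + i·π^2/2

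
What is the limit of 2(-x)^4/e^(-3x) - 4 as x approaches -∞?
The quotient is an ∞/∞ indeterminate form as x → -∞.
Compare growth rates of the dominant terms (exponentials ≫ polynomials ≫ logarithms), or apply L'Hôpital's rule; the quotient → 0.
Adding the constant: 0 - 4 = -4. Limit = -4.

Final answer: -4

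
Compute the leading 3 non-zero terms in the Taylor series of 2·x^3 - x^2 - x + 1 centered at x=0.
-x^2 - x + 1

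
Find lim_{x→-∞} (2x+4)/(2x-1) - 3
Evaluate the dominant behaviour as x → -∞; each term tends to a finite value or vanishes.
Limit = -2.

Final answer: -2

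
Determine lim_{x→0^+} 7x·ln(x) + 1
The product is a 0·∞ indeterminate form at x → 0⁺.
Rewrite the product as 7·ln(x) / x^(-1) and apply L'Hôpital, or use the standard hierarchy x^(-1) ≫ |ln x| as x → 0⁺.
The indeterminate product → 0, so the limit = 1.

Final answer: 1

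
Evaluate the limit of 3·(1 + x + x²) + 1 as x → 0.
Direct substitution at x = 0 gives 4.

Final answer: 4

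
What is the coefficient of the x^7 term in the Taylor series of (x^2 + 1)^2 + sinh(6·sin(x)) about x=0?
Expand to order 7: (x^2 + 1)^2 + sinh(6·sin(x)) = 653·x^7/120 + 937·x^5/20 + x^4 + 35·x^3 + 2·x^2 + 6·x + 1 + O(x^8).
The coefficient of x^7 is 653/120.

Final answer: 653/120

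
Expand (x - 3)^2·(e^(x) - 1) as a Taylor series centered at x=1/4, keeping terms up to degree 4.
-121/16 + 121·e^(1/4)/16 + (33·e^(1/4)/16 + 11/2)·(x - 1/4) + (-1 - 23·e^(1/4)/32)·(x - 1/4)^2 - 47·e^(1/4)·(x - 1/4)^3/96 - 13·e^(1/4)·(x - 1/4)^4/128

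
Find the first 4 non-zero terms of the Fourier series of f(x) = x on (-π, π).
2·sin(x) - sin(2·x) + 2·sin(3·x)/3 - sin(4·x)/2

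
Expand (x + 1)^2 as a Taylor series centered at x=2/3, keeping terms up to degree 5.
25/9 + 10·(x - 2/3)/3 + (x - 2/3)^2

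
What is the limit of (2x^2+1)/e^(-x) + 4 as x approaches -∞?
The quotient is an ∞/∞ indeterminate form as x → -∞.
Compare growth rates of the dominant terms (exponentials ≫ polynomials ≫ logarithms), or apply L'Hôpital's rule; the quotient → 0.
Adding the constant: 0 + 4 = 4. Limit = 4.

Final answer: 4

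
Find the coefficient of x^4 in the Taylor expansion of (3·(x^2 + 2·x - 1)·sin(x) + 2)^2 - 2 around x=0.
Expand to order 4: (3·(x^2 + 2·x - 1)·sin(x) + 2)^2 - 2 = 11·x^4 - 22·x^3 + 33·x^2 - 12·x + 2 + O(x^5).
The coefficient of x^4 is 11.

Final answer: 11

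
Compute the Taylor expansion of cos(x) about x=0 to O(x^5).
x^4/24 - x^2/2 + 1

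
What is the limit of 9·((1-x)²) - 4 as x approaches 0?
Direct substitution at x = 0 gives 5.

Final answer: 5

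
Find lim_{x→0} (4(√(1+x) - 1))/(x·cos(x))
Both numerator and denominator → 0 as x → 0; this is a 0/0 indeterminate form.
Expand each to leading order near x = 0: numerator ~ 2·x, denominator ~ x.
The limit of the ratio is 2.

Final answer: 2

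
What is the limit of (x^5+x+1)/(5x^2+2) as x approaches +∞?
This is an ∞/∞ indeterminate form as x → +∞.
Divide numerator and denominator by x^5 and let the lower-order terms vanish; the numerator's degree 5 exceeds the denominator's degree 2, so the quotient diverges.
Limit = ∞.

Final answer: ∞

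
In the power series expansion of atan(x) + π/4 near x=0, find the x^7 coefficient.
Expand to order 7: atan(x) + π/4 = -x^7/7 + x^5/5 - x^3/3 + x + π/4 + O(x^8).
The coefficient of x^7 is -1/7.

Final answer: -1/7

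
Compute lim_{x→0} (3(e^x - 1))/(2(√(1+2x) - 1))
Both numerator and denominator → 0 as x → 0; this is a 0/0 indeterminate form.
Expand each to leading order near x = 0: numerator ~ 3·x, denominator ~ 2·x.
The limit of the ratio is 3/2.

Final answer: 3/2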